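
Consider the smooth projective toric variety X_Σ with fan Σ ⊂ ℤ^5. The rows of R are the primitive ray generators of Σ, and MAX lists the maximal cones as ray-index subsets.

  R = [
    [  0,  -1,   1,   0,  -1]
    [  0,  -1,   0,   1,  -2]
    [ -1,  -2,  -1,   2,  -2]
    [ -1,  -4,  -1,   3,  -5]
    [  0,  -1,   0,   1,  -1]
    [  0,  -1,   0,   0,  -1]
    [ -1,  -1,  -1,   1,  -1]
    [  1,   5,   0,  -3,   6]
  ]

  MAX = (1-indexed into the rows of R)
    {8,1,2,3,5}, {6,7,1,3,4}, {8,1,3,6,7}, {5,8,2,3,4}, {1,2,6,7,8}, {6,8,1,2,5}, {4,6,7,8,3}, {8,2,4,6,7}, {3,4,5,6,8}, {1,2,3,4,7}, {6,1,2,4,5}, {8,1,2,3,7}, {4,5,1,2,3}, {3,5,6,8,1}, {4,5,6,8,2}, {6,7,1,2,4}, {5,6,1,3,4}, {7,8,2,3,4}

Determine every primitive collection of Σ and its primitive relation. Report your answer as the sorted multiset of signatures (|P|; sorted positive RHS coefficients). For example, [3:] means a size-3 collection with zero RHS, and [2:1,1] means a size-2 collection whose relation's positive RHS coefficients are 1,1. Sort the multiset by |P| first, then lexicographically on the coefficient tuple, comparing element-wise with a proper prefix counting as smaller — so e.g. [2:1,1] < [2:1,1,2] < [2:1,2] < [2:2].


Minimal non-faces — 3 found among 8 rays, 18 max cones:

  • {5,7}:  v_{5} + v_{7} = v_{3}  →  sig = [2:1]
  • {1,4,8}:  v_{1} + v_{4} + v_{8} = 0  →  sig = [3:]
  • {2,3,6}:  v_{2} + v_{3} + v_{6} = v_{4}  →  sig = [3:1]

Signatures (|P|; sorted positive RHS coefficients), sorted:
    [2:1]
    [3:]
    [3:1]


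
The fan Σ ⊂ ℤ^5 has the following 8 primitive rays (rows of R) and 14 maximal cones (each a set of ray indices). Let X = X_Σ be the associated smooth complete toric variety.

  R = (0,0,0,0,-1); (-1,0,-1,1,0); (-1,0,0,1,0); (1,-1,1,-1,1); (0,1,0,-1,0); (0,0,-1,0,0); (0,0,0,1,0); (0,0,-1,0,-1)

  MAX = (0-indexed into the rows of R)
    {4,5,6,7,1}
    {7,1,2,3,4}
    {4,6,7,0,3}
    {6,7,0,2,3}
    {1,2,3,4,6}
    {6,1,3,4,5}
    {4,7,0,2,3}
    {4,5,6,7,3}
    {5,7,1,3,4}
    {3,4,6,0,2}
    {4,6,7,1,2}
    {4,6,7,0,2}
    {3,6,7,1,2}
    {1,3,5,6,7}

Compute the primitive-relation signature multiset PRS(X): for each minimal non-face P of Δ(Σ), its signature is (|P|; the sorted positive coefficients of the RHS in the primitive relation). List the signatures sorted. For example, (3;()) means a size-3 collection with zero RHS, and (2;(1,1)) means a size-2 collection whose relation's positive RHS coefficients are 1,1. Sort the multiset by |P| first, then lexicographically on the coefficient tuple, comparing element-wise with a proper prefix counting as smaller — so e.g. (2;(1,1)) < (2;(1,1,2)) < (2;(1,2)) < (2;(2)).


|primitive collections| = 5. Relations:

  P={0,5}:  v_{0} + v_{5} = v_{7}  →  sig = (2;(1))
  P={2,5}:  v_{2} + v_{5} = v_{1}  →  sig = (2;(1))
  P={0,1}:  v_{0} + v_{1} = v_{2} + v_{7}  →  sig = (2;(1,1))
  P={2,3,4,6,7}:  v_{2} + v_{3} + v_{4} + v_{6} + v_{7} = 0  →  sig = (5;())
  P={1,3,4,6,7}:  v_{1} + v_{3} + v_{4} + v_{6} + v_{7} = v_{5}  →  sig = (5;(1))

Signatures (|P|; sorted positive RHS coefficients), sorted:
    |P|=2: 3 collections, coeffs (1), (1), (1,1)
    |P|=5: 2 collections, coeffs (), (1)


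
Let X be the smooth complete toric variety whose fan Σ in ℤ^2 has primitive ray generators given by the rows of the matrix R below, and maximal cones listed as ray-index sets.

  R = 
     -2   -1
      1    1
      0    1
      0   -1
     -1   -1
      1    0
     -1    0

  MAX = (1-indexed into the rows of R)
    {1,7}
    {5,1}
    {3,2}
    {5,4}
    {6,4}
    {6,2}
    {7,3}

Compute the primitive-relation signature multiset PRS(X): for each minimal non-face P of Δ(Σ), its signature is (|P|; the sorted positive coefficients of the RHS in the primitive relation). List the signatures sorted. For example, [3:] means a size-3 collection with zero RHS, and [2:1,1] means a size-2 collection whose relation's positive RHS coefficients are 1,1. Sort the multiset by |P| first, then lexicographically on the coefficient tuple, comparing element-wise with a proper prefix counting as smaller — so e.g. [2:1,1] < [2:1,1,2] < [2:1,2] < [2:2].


Minimal non-faces — 14 found among 7 rays, 7 max cones:

  P={2,5}:  v_{2} + v_{5} = 0 ; sig = [2:]
  P={3,4}:  v_{3} + v_{4} = 0 ; sig = [2:]
  P={6,7}:  v_{6} + v_{7} = 0 ; sig = [2:]
  P={1,2}:  v_{1} + v_{2} = v_{7} ; sig = [2:1]
  P={1,6}:  v_{1} + v_{6} = v_{5} ; sig = [2:1]
  P={2,4}:  v_{2} + v_{4} = v_{6} ; sig = [2:1]
  P={2,7}:  v_{2} + v_{7} = v_{3} ; sig = [2:1]
  P={3,5}:  v_{3} + v_{5} = v_{7} ; sig = [2:1]
  P={3,6}:  v_{3} + v_{6} = v_{2} ; sig = [2:1]
  P={4,7}:  v_{4} + v_{7} = v_{5} ; sig = [2:1]
  P={5,6}:  v_{5} + v_{6} = v_{4} ; sig = [2:1]
  P={5,7}:  v_{5} + v_{7} = v_{1} ; sig = [2:1]
  P={1,3}:  v_{1} + v_{3} = 2·v_{7} ; sig = [2:2]
  P={1,4}:  v_{1} + v_{4} = 2·v_{5} ; sig = [2:2]

Hence PRS(X_Σ) =
    |P|=2: 14 collections, coeffs (), (), (), (1), (1), (1), (1), (1), (1), (1), (1), (1), (2), (2)


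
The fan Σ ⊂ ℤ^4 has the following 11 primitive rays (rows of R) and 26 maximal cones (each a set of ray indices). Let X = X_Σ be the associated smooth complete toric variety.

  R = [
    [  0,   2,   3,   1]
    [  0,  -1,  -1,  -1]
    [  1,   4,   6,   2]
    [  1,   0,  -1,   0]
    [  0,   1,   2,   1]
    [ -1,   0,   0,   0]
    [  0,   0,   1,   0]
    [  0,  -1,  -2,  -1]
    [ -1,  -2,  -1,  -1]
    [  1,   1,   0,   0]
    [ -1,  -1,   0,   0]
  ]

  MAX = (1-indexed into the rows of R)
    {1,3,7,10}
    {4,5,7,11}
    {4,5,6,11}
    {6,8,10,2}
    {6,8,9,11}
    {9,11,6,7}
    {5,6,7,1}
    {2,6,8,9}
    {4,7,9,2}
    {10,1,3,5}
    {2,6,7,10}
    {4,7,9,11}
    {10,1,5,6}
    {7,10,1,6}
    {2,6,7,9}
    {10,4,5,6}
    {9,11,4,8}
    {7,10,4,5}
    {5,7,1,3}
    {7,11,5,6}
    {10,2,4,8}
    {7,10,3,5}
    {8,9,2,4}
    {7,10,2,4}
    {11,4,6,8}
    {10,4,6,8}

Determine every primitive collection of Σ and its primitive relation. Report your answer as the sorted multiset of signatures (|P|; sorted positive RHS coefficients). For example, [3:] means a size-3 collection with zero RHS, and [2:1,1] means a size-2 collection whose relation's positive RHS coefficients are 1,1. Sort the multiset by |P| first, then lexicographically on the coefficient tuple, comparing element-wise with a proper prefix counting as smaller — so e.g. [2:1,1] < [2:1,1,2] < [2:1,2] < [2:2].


Primitive collections (23):

  P={5,8}:  v_{5} + v_{8} = 0 — sig = [2:]
  P={10,11}:  v_{10} + v_{11} = 0 — sig = [2:]
  P={2,5}:  v_{2} + v_{5} = v_{7} — sig = [2:1]
  P={2,11}:  v_{2} + v_{11} = v_{9} — sig = [2:1]
  P={7,8}:  v_{7} + v_{8} = v_{2} — sig = [2:1]
  P={9,10}:  v_{9} + v_{10} = v_{2} — sig = [2:1]
  P={1,4}:  v_{1} + v_{4} = v_{5} + v_{10} — sig = [2:1,1]
  P={5,9}:  v_{5} + v_{9} = v_{7} + v_{11} — sig = [2:1,1]
  P={1,8}:  v_{1} + v_{8} = v_{6} + v_{7} + v_{10} — sig = [2:1,1,1]
  P={1,11}:  v_{1} + v_{11} = v_{5} + v_{6} + v_{7} — sig = [2:1,1,1]
  P={3,8}:  v_{3} + v_{8} = v_{1} + v_{7} + v_{10} — sig = [2:1,1,1]
  P={3,11}:  v_{3} + v_{11} = v_{1} + v_{5} + v_{7} — sig = [2:1,1,1]
  P={1,2}:  v_{1} + v_{2} = v_{6} + 2·v_{7} + v_{10} — sig = [2:1,1,2]
  P={2,3}:  v_{2} + v_{3} = v_{1} + 2·v_{7} + v_{10} — sig = [2:1,1,2]
  P={1,9}:  v_{1} + v_{9} = v_{6} + 2·v_{7} — sig = [2:1,2]
  P={3,9}:  v_{3} + v_{9} = v_{1} + 2·v_{7} — sig = [2:1,2]
  P={3,4}:  v_{3} + v_{4} = 2·v_{5} + v_{7} + 2·v_{10} — sig = [2:1,2,2]
  P={3,6}:  v_{3} + v_{6} = 2·v_{1} — sig = [2:2]
  P={4,6,7}:  v_{4} + v_{6} + v_{7} = 0 — sig = [3:]
  P={2,4,6}:  v_{2} + v_{4} + v_{6} = v_{8} — sig = [3:1]
  P={4,6,9}:  v_{4} + v_{6} + v_{9} = v_{8} + v_{11} — sig = [3:1,1]
  P={1,5,7,10}:  v_{1} + v_{5} + v_{7} + v_{10} = v_{3} — sig = [4:1]
  P={5,6,7,10}:  v_{5} + v_{6} + v_{7} + v_{10} = v_{1} — sig = [4:1]

Sorted signature multiset PRS(X):
{ [2:] ×2,  [2:1] ×4,  [2:1,1] ×2,  [2:1,1,1] ×4,  [2:1,1,2] ×2,  [2:1,2] ×2,  [2:1,2,2],  [2:2],  [3:],  [3:1],  [3:1,1],  [4:1] ×2 }


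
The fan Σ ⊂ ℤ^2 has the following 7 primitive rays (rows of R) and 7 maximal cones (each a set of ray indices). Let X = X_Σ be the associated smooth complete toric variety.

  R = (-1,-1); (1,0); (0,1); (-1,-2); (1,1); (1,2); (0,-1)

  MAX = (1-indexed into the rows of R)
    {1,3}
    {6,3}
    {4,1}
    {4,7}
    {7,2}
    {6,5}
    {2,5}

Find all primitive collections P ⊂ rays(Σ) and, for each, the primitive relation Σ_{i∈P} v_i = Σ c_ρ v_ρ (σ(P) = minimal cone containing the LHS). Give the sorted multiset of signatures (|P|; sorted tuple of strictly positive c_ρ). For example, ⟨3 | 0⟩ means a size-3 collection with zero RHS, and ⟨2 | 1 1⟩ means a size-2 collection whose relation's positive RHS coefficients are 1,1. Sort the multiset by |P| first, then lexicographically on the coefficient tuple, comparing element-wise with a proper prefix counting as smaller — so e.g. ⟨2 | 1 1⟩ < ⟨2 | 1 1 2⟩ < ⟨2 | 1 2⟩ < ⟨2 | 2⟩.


Δ(Σ) — 7 vertices, 14 min non-faces:

  P = {1,5}:  v_{1} + v_{5} = 0 — sig = ⟨2 | 0⟩
  P = {3,7}:  v_{3} + v_{7} = 0 — sig = ⟨2 | 0⟩
  P = {4,6}:  v_{4} + v_{6} = 0 — sig = ⟨2 | 0⟩
  P = {1,2}:  v_{1} + v_{2} = v_{7} — sig = ⟨2 | 1⟩
  P = {1,6}:  v_{1} + v_{6} = v_{3} — sig = ⟨2 | 1⟩
  P = {1,7}:  v_{1} + v_{7} = v_{4} — sig = ⟨2 | 1⟩
  P = {2,3}:  v_{2} + v_{3} = v_{5} — sig = ⟨2 | 1⟩
  P = {3,4}:  v_{3} + v_{4} = v_{1} — sig = ⟨2 | 1⟩
  P = {3,5}:  v_{3} + v_{5} = v_{6} — sig = ⟨2 | 1⟩
  P = {4,5}:  v_{4} + v_{5} = v_{7} — sig = ⟨2 | 1⟩
  P = {5,7}:  v_{5} + v_{7} = v_{2} — sig = ⟨2 | 1⟩
  P = {6,7}:  v_{6} + v_{7} = v_{5} — sig = ⟨2 | 1⟩
  P = {2,4}:  v_{2} + v_{4} = 2·v_{7} — sig = ⟨2 | 2⟩
  P = {2,6}:  v_{2} + v_{6} = 2·v_{5} — sig = ⟨2 | 2⟩

Signatures (|P|; sorted positive RHS coefficients), sorted:
{ ⟨2 | 0⟩ ×3,  ⟨2 | 1⟩ ×9,  ⟨2 | 2⟩ ×2 }


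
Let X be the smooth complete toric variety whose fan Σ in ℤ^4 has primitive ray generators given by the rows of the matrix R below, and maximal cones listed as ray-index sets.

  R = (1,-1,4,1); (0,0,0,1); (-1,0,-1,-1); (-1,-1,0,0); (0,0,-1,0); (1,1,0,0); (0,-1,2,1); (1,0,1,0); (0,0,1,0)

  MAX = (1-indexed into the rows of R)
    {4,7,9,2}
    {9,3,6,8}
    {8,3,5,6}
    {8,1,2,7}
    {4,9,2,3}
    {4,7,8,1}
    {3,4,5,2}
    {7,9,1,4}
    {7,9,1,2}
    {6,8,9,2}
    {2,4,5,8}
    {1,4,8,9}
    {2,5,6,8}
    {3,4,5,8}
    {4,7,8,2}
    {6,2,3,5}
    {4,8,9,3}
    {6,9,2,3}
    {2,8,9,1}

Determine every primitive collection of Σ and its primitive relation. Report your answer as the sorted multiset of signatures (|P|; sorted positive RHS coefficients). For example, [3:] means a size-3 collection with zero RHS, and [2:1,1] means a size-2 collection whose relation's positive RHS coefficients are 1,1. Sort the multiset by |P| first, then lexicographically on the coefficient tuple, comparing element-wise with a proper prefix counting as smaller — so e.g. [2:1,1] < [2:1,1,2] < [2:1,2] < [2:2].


12 minimal non-faces of Δ(Σ) (on 9 rays):

  • {4,6}:  v_{4} + v_{6} = 0  →  sig = [2:]
  • {5,9}:  v_{5} + v_{9} = 0  →  sig = [2:]
  • {1,5}:  v_{1} + v_{5} = v_{7} + v_{8}  →  sig = [2:1,1]
  • {3,7}:  v_{3} + v_{7} = v_{4} + v_{9}  →  sig = [2:1,1]
  • {5,7}:  v_{5} + v_{7} = v_{2} + v_{4} + v_{8}  →  sig = [2:1,1,1]
  • {6,7}:  v_{6} + v_{7} = v_{2} + v_{8} + v_{9}  →  sig = [2:1,1,1]
  • {1,3}:  v_{1} + v_{3} = v_{4} + v_{8} + 2·v_{9}  →  sig = [2:1,1,2]
  • {1,6}:  v_{1} + v_{6} = v_{2} + 2·v_{8} + 2·v_{9}  →  sig = [2:1,2,2]
  • {2,3,8}:  v_{2} + v_{3} + v_{8} = 0  →  sig = [3:]
  • {7,8,9}:  v_{7} + v_{8} + v_{9} = v_{1}  →  sig = [3:1]
  • {1,2,4}:  v_{1} + v_{2} + v_{4} = 2·v_{7}  →  sig = [3:2]
  • {2,4,8,9}:  v_{2} + v_{4} + v_{8} + v_{9} = v_{7}  →  sig = [4:1]

Hence PRS(X_Σ) =
{ [2:] ×2,  [2:1,1] ×2,  [2:1,1,1] ×2,  [2:1,1,2],  [2:1,2,2],  [3:],  [3:1],  [3:2],  [4:1] }


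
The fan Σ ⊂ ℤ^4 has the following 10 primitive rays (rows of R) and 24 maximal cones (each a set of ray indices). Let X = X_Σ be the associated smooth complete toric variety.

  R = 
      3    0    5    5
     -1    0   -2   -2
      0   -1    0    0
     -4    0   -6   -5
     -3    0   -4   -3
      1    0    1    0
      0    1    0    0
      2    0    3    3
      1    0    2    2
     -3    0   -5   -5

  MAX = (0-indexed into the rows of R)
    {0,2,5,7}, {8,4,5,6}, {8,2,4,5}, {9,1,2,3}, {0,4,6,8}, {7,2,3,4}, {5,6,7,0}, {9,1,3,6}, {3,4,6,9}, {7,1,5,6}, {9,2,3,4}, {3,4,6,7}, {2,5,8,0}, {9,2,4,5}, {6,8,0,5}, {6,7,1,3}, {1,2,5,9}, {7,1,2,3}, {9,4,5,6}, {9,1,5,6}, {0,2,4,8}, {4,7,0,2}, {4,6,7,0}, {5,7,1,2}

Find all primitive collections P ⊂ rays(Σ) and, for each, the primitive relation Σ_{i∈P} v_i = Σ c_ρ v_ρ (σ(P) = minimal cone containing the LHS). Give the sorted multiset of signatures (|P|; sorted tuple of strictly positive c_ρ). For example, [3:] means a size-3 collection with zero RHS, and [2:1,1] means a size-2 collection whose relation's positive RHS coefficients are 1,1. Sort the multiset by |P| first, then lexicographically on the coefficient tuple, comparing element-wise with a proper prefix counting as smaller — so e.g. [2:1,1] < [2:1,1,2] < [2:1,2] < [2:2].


13 minimal non-faces of Δ(Σ) (on 10 rays):

  {0,9}:  v_{0} + v_{9} = 0  →  sig = [2:]
  {1,8}:  v_{1} + v_{8} = 0  →  sig = [2:]
  {2,6}:  v_{2} + v_{6} = 0  →  sig = [2:]
  {0,1}:  v_{0} + v_{1} = v_{7}  →  sig = [2:1]
  {1,4}:  v_{1} + v_{4} = v_{3}  →  sig = [2:1]
  {3,5}:  v_{3} + v_{5} = v_{9}  →  sig = [2:1]
  {3,8}:  v_{3} + v_{8} = v_{4}  →  sig = [2:1]
  {7,8}:  v_{7} + v_{8} = v_{0}  →  sig = [2:1]
  {7,9}:  v_{7} + v_{9} = v_{1}  →  sig = [2:1]
  {0,3}:  v_{0} + v_{3} = v_{4} + v_{7}  →  sig = [2:1,1]
  {8,9}:  v_{8} + v_{9} = v_{4} + v_{5}  →  sig = [2:1,1]
  {4,5,7}:  v_{4} + v_{5} + v_{7} = 0  →  sig = [3:]
  {0,4,5}:  v_{0} + v_{4} + v_{5} = v_{8}  →  sig = [3:1]

so the primitive-relation signature multiset is
    |P|=2: 11 collections, coeffs (), (), (), (1), (1), (1), (1), (1), (1), (1,1), (1,1)
    |P|=3: 2 collections, coeffs (), (1)


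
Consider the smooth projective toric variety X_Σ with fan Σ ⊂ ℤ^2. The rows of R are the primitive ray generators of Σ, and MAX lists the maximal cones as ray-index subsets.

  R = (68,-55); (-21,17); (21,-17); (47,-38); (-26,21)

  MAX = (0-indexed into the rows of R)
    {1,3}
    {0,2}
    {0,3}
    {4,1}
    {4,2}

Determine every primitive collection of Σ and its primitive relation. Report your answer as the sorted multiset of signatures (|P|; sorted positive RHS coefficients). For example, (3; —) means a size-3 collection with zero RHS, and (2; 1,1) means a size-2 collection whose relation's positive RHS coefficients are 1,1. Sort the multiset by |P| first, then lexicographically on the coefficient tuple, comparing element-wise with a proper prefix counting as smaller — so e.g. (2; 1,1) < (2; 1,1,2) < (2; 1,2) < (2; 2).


Δ(Σ) — 5 vertices, 5 min non-faces:

  P = {1,2}:  v_{1} + v_{2} = 0 ; sig = (2; —)
  P = {0,1}:  v_{0} + v_{1} = v_{3} ; sig = (2; 1)
  P = {2,3}:  v_{2} + v_{3} = v_{0} ; sig = (2; 1)
  P = {3,4}:  v_{3} + v_{4} = v_{2} ; sig = (2; 1)
  P = {0,4}:  v_{0} + v_{4} = 2·v_{2} ; sig = (2; 2)

Sorted signature multiset PRS(X):
{ (2; —),  (2; 1) ×3,  (2; 2) }


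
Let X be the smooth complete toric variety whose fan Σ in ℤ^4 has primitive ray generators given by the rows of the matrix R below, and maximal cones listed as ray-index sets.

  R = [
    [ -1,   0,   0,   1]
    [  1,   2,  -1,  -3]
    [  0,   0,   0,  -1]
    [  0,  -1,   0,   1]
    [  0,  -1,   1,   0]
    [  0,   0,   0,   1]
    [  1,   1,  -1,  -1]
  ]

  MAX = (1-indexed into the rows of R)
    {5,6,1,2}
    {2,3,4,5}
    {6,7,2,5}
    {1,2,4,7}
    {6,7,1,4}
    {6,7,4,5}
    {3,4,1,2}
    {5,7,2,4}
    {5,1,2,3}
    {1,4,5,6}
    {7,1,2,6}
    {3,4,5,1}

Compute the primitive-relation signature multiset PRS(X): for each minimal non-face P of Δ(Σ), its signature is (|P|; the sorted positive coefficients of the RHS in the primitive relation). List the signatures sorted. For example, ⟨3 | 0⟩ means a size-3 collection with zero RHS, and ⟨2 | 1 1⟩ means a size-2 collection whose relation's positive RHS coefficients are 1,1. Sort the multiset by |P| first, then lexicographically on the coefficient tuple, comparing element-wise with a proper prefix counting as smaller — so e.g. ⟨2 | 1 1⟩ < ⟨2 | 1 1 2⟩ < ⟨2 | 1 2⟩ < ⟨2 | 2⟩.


Minimal non-faces — 5 found among 7 rays, 12 max cones:

  P={3,6}:  v_{3} + v_{6} = 0 — sig = ⟨2 | 0⟩
  P={3,7}:  v_{3} + v_{7} = v_{2} + v_{4} — sig = ⟨2 | 1 1⟩
  P={1,5,7}:  v_{1} + v_{5} + v_{7} = 0 — sig = ⟨3 | 0⟩
  P={2,4,6}:  v_{2} + v_{4} + v_{6} = v_{7} — sig = ⟨3 | 1⟩
  P={1,2,4,5}:  v_{1} + v_{2} + v_{4} + v_{5} = v_{3} — sig = ⟨4 | 1⟩

Hence PRS(X_Σ) =
    |P|=2: 2 collections, coeffs (), (1,1)
    |P|=3: 2 collections, coeffs (), (1)
    |P|=4: 1 collection, coeffs (1)


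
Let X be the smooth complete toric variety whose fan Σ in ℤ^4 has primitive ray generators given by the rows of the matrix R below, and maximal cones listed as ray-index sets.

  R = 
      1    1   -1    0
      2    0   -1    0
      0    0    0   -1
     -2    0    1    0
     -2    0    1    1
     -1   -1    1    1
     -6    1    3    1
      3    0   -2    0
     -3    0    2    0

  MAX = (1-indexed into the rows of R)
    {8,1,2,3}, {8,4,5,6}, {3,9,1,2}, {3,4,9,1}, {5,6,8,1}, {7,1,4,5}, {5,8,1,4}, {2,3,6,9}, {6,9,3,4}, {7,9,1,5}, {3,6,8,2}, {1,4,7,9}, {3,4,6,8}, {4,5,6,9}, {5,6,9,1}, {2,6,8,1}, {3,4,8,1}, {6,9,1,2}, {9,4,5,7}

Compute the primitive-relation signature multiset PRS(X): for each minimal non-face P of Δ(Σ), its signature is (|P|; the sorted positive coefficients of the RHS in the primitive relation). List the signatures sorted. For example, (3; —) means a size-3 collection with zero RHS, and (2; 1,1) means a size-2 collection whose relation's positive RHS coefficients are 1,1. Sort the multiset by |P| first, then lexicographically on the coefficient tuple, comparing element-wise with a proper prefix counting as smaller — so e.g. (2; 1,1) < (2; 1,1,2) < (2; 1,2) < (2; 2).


Σ has 11 primitive collections:

  • {2,4}:  v_{2} + v_{4} = 0 — sig = (2; —)
  • {8,9}:  v_{8} + v_{9} = 0 — sig = (2; —)
  • {3,5}:  v_{3} + v_{5} = v_{4} — sig = (2; 1)
  • {2,5}:  v_{2} + v_{5} = v_{1} + v_{6} — sig = (2; 1,1)
  • {2,7}:  v_{2} + v_{7} = v_{1} + v_{5} + v_{9} — sig = (2; 1,1,1)
  • {7,8}:  v_{7} + v_{8} = v_{1} + v_{4} + v_{5} — sig = (2; 1,1,1)
  • {3,7}:  v_{3} + v_{7} = v_{1} + 2·v_{4} + v_{9} — sig = (2; 1,1,2)
  • {6,7}:  v_{6} + v_{7} = 2·v_{5} + v_{9} — sig = (2; 1,2)
  • {1,3,6}:  v_{1} + v_{3} + v_{6} = 0 — sig = (3; —)
  • {1,4,6}:  v_{1} + v_{4} + v_{6} = v_{5} — sig = (3; 1)
  • {1,4,5,9}:  v_{1} + v_{4} + v_{5} + v_{9} = v_{7} — sig = (4; 1)

so the primitive-relation signature multiset is
{ (2; —) ×2,  (2; 1),  (2; 1,1),  (2; 1,1,1) ×2,  (2; 1,1,2),  (2; 1,2),  (3; —),  (3; 1),  (4; 1) }


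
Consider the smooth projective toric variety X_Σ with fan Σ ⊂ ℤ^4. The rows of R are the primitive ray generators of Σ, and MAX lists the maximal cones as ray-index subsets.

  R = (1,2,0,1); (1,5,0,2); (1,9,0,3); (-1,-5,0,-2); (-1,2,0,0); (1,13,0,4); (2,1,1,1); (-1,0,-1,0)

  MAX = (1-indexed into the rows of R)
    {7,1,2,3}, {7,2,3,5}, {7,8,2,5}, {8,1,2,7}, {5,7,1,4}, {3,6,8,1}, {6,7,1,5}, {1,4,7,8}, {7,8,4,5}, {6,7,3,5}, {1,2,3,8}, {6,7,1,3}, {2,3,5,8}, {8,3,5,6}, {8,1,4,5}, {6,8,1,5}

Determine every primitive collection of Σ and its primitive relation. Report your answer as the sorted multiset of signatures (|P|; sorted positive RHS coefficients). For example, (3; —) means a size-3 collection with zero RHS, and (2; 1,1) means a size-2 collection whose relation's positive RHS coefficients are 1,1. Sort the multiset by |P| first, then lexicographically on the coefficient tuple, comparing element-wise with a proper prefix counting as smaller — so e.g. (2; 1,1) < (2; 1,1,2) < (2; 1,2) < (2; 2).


The 9 primitive collections of Σ (r=8, n=4):

  P={2,4}:  v_{2} + v_{4} = 0  so sig = (2; —)
  P={3,4}:  v_{3} + v_{4} = v_{1} + v_{5}  so sig = (2; 1,1)
  P={2,6}:  v_{2} + v_{6} = 2·v_{3}  so sig = (2; 2)
  P={4,6}:  v_{4} + v_{6} = 2·v_{1} + 2·v_{5}  so sig = (2; 2,2)
  P={1,2,5}:  v_{1} + v_{2} + v_{5} = v_{3}  so sig = (3; 1)
  P={1,3,5}:  v_{1} + v_{3} + v_{5} = v_{6}  so sig = (3; 1)
  P={6,7,8}:  v_{6} + v_{7} + v_{8} = v_{2} + v_{3}  so sig = (3; 1,1)
  P={3,7,8}:  v_{3} + v_{7} + v_{8} = 2·v_{2}  so sig = (3; 2)
  P={1,5,7,8}:  v_{1} + v_{5} + v_{7} + v_{8} = v_{2}  so sig = (4; 1)

Hence PRS(X_Σ) =
    |P|=2: 4 collections, coeffs (), (1,1), (2), (2,2)
    |P|=3: 4 collections, coeffs (1), (1), (1,1), (2)
    |P|=4: 1 collection, coeffs (1)


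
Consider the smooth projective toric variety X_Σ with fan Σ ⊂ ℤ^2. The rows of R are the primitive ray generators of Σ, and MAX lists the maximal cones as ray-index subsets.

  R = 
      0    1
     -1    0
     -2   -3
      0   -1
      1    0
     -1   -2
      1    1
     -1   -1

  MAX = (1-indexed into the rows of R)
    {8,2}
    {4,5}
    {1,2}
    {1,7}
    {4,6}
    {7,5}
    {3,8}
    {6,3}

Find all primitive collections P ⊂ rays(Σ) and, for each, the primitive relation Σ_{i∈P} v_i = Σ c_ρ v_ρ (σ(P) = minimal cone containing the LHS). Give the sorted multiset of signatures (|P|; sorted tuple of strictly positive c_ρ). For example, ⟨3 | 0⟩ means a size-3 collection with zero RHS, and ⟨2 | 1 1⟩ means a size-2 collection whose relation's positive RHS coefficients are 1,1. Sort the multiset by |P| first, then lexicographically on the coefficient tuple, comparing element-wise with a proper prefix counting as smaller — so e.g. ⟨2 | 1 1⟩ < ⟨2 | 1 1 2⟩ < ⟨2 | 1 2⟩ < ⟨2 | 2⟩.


Σ has 20 primitive collections:

  {1,4}:  v_{1} + v_{4} = 0 ; sig = ⟨2 | 0⟩
  {2,5}:  v_{2} + v_{5} = 0 ; sig = ⟨2 | 0⟩
  {7,8}:  v_{7} + v_{8} = 0 ; sig = ⟨2 | 0⟩
  {1,5}:  v_{1} + v_{5} = v_{7} ; sig = ⟨2 | 1⟩
  {1,6}:  v_{1} + v_{6} = v_{8} ; sig = ⟨2 | 1⟩
  {1,8}:  v_{1} + v_{8} = v_{2} ; sig = ⟨2 | 1⟩
  {2,4}:  v_{2} + v_{4} = v_{8} ; sig = ⟨2 | 1⟩
  {2,7}:  v_{2} + v_{7} = v_{1} ; sig = ⟨2 | 1⟩
  {3,7}:  v_{3} + v_{7} = v_{6} ; sig = ⟨2 | 1⟩
  {4,7}:  v_{4} + v_{7} = v_{5} ; sig = ⟨2 | 1⟩
  {4,8}:  v_{4} + v_{8} = v_{6} ; sig = ⟨2 | 1⟩
  {5,8}:  v_{5} + v_{8} = v_{4} ; sig = ⟨2 | 1⟩
  {6,7}:  v_{6} + v_{7} = v_{4} ; sig = ⟨2 | 1⟩
  {6,8}:  v_{6} + v_{8} = v_{3} ; sig = ⟨2 | 1⟩
  {3,5}:  v_{3} + v_{5} = v_{4} + v_{6} ; sig = ⟨2 | 1 1⟩
  {1,3}:  v_{1} + v_{3} = 2·v_{8} ; sig = ⟨2 | 2⟩
  {2,6}:  v_{2} + v_{6} = 2·v_{8} ; sig = ⟨2 | 2⟩
  {3,4}:  v_{3} + v_{4} = 2·v_{6} ; sig = ⟨2 | 2⟩
  {5,6}:  v_{5} + v_{6} = 2·v_{4} ; sig = ⟨2 | 2⟩
  {2,3}:  v_{2} + v_{3} = 3·v_{8} ; sig = ⟨2 | 3⟩

Sorted signature multiset PRS(X):
    ⟨2 | 0⟩
    ⟨2 | 0⟩
    ⟨2 | 0⟩
    ⟨2 | 1⟩
    ⟨2 | 1⟩
    ⟨2 | 1⟩
    ⟨2 | 1⟩
    ⟨2 | 1⟩
    ⟨2 | 1⟩
    ⟨2 | 1⟩
    ⟨2 | 1⟩
    ⟨2 | 1⟩
    ⟨2 | 1⟩
    ⟨2 | 1⟩
    ⟨2 | 1 1⟩
    ⟨2 | 2⟩
    ⟨2 | 2⟩
    ⟨2 | 2⟩
    ⟨2 | 2⟩
    ⟨2 | 3⟩


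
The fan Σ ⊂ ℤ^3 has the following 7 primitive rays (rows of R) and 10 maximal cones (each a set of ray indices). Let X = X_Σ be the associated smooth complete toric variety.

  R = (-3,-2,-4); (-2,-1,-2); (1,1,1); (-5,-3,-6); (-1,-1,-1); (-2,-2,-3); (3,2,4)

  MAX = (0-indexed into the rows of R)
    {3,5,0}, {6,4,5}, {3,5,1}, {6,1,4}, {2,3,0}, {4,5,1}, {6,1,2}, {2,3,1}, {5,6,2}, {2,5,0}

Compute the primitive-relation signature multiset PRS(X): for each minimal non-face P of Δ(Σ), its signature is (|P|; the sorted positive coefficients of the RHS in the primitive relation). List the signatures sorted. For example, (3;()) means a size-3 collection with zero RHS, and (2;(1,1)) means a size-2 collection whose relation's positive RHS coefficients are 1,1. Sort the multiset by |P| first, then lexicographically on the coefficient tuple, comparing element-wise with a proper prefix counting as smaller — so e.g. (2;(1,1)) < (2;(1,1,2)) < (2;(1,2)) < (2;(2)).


9 collections generate NE(X_Σ); each relation:

  {0,6}:  v_{0} + v_{6} = 0 ; sig = (2;())
  {2,4}:  v_{2} + v_{4} = 0 ; sig = (2;())
  {0,1}:  v_{0} + v_{1} = v_{3} ; sig = (2;(1))
  {3,6}:  v_{3} + v_{6} = v_{1} ; sig = (2;(1))
  {0,4}:  v_{0} + v_{4} = v_{1} + v_{5} ; sig = (2;(1,1))
  {3,4}:  v_{3} + v_{4} = 2·v_{1} + v_{5} ; sig = (2;(1,2))
  {1,2,5}:  v_{1} + v_{2} + v_{5} = v_{0} ; sig = (3;(1))
  {1,5,6}:  v_{1} + v_{5} + v_{6} = v_{4} ; sig = (3;(1))
  {2,3,5}:  v_{2} + v_{3} + v_{5} = 2·v_{0} ; sig = (3;(2))

so the primitive-relation signature multiset is
    |P|=2: 6 collections, coeffs (), (), (1), (1), (1,1), (1,2)
    |P|=3: 3 collections, coeffs (1), (1), (2)


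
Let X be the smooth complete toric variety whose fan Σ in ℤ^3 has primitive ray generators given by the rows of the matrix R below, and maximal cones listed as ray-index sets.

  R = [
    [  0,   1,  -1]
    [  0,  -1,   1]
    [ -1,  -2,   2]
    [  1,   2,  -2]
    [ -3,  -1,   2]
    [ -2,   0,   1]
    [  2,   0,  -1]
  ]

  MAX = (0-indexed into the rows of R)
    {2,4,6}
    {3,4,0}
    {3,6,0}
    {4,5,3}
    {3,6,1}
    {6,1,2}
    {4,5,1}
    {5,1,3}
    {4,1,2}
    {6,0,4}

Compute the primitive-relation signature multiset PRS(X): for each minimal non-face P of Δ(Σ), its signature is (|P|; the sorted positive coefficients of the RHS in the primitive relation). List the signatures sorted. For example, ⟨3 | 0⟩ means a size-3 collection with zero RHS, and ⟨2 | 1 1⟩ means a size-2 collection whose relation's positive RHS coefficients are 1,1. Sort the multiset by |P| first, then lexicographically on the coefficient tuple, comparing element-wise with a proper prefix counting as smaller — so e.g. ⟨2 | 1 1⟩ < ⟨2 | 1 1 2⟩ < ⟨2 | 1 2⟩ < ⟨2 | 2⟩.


|primitive collections| = 9. Relations:

  • {0,1}:  v_{0} + v_{1} = 0 ; sig = ⟨2 | 0⟩
  • {2,3}:  v_{2} + v_{3} = 0 ; sig = ⟨2 | 0⟩
  • {5,6}:  v_{5} + v_{6} = 0 ; sig = ⟨2 | 0⟩
  • {0,2}:  v_{0} + v_{2} = v_{4} + v_{6} ; sig = ⟨2 | 1 1⟩
  • {0,5}:  v_{0} + v_{5} = v_{3} + v_{4} ; sig = ⟨2 | 1 1⟩
  • {2,5}:  v_{2} + v_{5} = v_{1} + v_{4} ; sig = ⟨2 | 1 1⟩
  • {1,3,4}:  v_{1} + v_{3} + v_{4} = v_{5} ; sig = ⟨3 | 1⟩
  • {1,4,6}:  v_{1} + v_{4} + v_{6} = v_{2} ; sig = ⟨3 | 1⟩
  • {3,4,6}:  v_{3} + v_{4} + v_{6} = v_{0} ; sig = ⟨3 | 1⟩

Sorted signature multiset PRS(X):
[⟨2 | 0⟩, ⟨2 | 0⟩, ⟨2 | 0⟩, ⟨2 | 1 1⟩, ⟨2 | 1 1⟩, ⟨2 | 1 1⟩, ⟨3 | 1⟩, ⟨3 | 1⟩, ⟨3 | 1⟩]


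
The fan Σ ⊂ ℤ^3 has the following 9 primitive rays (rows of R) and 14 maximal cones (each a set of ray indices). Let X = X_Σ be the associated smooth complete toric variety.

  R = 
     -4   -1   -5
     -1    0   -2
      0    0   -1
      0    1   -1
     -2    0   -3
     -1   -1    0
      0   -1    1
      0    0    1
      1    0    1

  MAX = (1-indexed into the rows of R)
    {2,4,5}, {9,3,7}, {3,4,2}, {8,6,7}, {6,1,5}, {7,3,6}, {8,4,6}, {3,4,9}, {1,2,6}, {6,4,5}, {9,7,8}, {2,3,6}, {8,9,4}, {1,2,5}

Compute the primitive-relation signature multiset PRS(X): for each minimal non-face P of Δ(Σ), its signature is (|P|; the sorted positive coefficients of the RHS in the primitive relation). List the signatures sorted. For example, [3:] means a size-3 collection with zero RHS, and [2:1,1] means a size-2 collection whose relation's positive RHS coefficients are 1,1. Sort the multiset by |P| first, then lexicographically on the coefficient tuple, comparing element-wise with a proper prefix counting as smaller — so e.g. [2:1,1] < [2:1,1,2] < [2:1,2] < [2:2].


Δ(Σ) — 9 vertices, 18 min non-faces:

  {3,8}:  v_{3} + v_{8} = 0  →  sig = [2:]
  {4,7}:  v_{4} + v_{7} = 0  →  sig = [2:]
  {2,9}:  v_{2} + v_{9} = v_{3}  →  sig = [2:1]
  {5,9}:  v_{5} + v_{9} = v_{2}  →  sig = [2:1]
  {6,9}:  v_{6} + v_{9} = v_{7}  →  sig = [2:1]
  {2,7}:  v_{2} + v_{7} = v_{3} + v_{6}  →  sig = [2:1,1]
  {2,8}:  v_{2} + v_{8} = v_{4} + v_{6}  →  sig = [2:1,1]
  {5,7}:  v_{5} + v_{7} = v_{2} + v_{6}  →  sig = [2:1,1]
  {1,8}:  v_{1} + v_{8} = v_{4} + v_{5} + 2·v_{6}  →  sig = [2:1,1,2]
  {1,9}:  v_{1} + v_{9} = 2·v_{2} + v_{6}  →  sig = [2:1,2]
  {1,3}:  v_{1} + v_{3} = 3·v_{2} + v_{6}  →  sig = [2:1,3]
  {1,4}:  v_{1} + v_{4} = 2·v_{5}  →  sig = [2:2]
  {3,5}:  v_{3} + v_{5} = 2·v_{2}  →  sig = [2:2]
  {1,7}:  v_{1} + v_{7} = 2·v_{2} + 2·v_{6}  →  sig = [2:2,2]
  {5,8}:  v_{5} + v_{8} = 2·v_{4} + 2·v_{6}  →  sig = [2:2,2]
  {2,4,6}:  v_{2} + v_{4} + v_{6} = v_{5}  →  sig = [3:1]
  {2,5,6}:  v_{2} + v_{5} + v_{6} = v_{1}  →  sig = [3:1]
  {3,4,6}:  v_{3} + v_{4} + v_{6} = v_{2}  →  sig = [3:1]

Hence PRS(X_Σ) =
{ [2:] ×2,  [2:1] ×3,  [2:1,1] ×3,  [2:1,1,2],  [2:1,2],  [2:1,3],  [2:2] ×2,  [2:2,2] ×2,  [3:1] ×3 }


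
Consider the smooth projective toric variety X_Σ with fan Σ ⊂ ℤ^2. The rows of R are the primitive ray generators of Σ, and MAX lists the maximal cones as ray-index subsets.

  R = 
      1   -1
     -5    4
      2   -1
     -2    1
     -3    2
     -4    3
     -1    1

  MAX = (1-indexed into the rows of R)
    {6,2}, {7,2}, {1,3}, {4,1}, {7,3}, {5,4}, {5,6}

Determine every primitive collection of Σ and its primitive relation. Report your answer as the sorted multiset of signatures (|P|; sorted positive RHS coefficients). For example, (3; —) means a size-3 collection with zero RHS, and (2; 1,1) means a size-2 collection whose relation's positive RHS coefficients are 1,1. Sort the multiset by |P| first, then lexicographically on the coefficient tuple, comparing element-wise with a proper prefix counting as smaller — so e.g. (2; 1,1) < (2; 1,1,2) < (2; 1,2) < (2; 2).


14 collections generate NE(X_Σ); each relation:

  P = {1,7}:  v_{1} + v_{7} = 0 ; sig = (2; —)
  P = {3,4}:  v_{3} + v_{4} = 0 ; sig = (2; —)
  P = {1,2}:  v_{1} + v_{2} = v_{6} ; sig = (2; 1)
  P = {1,5}:  v_{1} + v_{5} = v_{4} ; sig = (2; 1)
  P = {1,6}:  v_{1} + v_{6} = v_{5} ; sig = (2; 1)
  P = {3,5}:  v_{3} + v_{5} = v_{7} ; sig = (2; 1)
  P = {4,7}:  v_{4} + v_{7} = v_{5} ; sig = (2; 1)
  P = {5,7}:  v_{5} + v_{7} = v_{6} ; sig = (2; 1)
  P = {6,7}:  v_{6} + v_{7} = v_{2} ; sig = (2; 1)
  P = {2,4}:  v_{2} + v_{4} = v_{5} + v_{6} ; sig = (2; 1,1)
  P = {2,5}:  v_{2} + v_{5} = 2·v_{6} ; sig = (2; 2)
  P = {3,6}:  v_{3} + v_{6} = 2·v_{7} ; sig = (2; 2)
  P = {4,6}:  v_{4} + v_{6} = 2·v_{5} ; sig = (2; 2)
  P = {2,3}:  v_{2} + v_{3} = 3·v_{7} ; sig = (2; 3)

Hence PRS(X_Σ) =
[(2; —), (2; —), (2; 1), (2; 1), (2; 1), (2; 1), (2; 1), (2; 1), (2; 1), (2; 1,1), (2; 2), (2; 2), (2; 2), (2; 3)]


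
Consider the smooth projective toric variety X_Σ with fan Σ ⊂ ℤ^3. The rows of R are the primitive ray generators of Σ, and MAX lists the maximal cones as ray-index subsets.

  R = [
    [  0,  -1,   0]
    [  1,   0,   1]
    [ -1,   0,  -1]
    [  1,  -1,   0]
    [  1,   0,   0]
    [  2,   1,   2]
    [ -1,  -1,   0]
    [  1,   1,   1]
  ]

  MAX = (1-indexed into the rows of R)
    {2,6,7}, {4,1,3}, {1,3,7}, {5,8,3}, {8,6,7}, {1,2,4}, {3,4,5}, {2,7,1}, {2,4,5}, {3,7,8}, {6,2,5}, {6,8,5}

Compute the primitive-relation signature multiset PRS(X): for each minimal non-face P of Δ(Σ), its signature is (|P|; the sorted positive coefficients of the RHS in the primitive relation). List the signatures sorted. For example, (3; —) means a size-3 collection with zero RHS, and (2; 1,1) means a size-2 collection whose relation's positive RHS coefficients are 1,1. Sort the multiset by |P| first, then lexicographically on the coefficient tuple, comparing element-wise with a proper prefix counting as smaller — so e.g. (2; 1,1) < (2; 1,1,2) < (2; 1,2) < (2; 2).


Σ has 10 primitive collections:

  P={2,3}:  v_{2} + v_{3} = 0  ⇒ sig = (2; —)
  P={1,5}:  v_{1} + v_{5} = v_{4}  ⇒ sig = (2; 1)
  P={1,8}:  v_{1} + v_{8} = v_{2}  ⇒ sig = (2; 1)
  P={2,8}:  v_{2} + v_{8} = v_{6}  ⇒ sig = (2; 1)
  P={3,6}:  v_{3} + v_{6} = v_{8}  ⇒ sig = (2; 1)
  P={5,7}:  v_{5} + v_{7} = v_{1}  ⇒ sig = (2; 1)
  P={4,8}:  v_{4} + v_{8} = v_{2} + v_{5}  ⇒ sig = (2; 1,1)
  P={4,6}:  v_{4} + v_{6} = 2·v_{2} + v_{5}  ⇒ sig = (2; 1,2)
  P={1,6}:  v_{1} + v_{6} = 2·v_{2}  ⇒ sig = (2; 2)
  P={4,7}:  v_{4} + v_{7} = 2·v_{1}  ⇒ sig = (2; 2)

Sorted signature multiset PRS(X):
    (2; —)
    (2; 1)
    (2; 1)
    (2; 1)
    (2; 1)
    (2; 1)
    (2; 1,1)
    (2; 1,2)
    (2; 2)
    (2; 2)


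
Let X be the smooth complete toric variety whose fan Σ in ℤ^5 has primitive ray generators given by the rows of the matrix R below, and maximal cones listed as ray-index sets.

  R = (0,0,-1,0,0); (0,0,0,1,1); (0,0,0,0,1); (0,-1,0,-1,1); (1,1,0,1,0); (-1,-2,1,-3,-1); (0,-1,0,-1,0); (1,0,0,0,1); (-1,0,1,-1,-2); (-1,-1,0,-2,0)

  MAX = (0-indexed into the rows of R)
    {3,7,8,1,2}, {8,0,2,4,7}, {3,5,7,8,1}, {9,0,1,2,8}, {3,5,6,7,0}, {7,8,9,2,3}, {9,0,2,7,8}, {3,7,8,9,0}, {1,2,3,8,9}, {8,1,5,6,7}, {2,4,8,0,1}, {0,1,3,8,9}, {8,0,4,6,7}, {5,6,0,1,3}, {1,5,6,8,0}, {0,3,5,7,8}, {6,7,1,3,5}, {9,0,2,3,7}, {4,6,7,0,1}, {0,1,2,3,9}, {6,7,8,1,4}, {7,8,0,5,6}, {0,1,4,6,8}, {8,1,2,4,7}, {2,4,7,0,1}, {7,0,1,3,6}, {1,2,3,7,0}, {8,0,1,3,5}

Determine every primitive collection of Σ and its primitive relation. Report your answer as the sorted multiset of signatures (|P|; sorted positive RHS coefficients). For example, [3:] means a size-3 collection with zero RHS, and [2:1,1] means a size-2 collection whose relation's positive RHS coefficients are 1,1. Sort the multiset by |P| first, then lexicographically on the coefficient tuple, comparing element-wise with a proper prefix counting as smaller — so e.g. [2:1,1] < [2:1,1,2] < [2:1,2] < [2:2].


Minimal non-faces — 12 found among 10 rays, 28 max cones:

  • {2,6}:  v_{2} + v_{6} = v_{3}  ⟹  sig = [2:1]
  • {3,4}:  v_{3} + v_{4} = v_{7}  ⟹  sig = [2:1]
  • {4,5}:  v_{4} + v_{5} = v_{6} + v_{7} + v_{8}  ⟹  sig = [2:1,1,1]
  • {4,9}:  v_{4} + v_{9} = v_{0} + v_{2} + v_{7} + v_{8}  ⟹  sig = [2:1,1,1,1]
  • {6,9}:  v_{6} + v_{9} = v_{0} + 2·v_{3} + v_{8}  ⟹  sig = [2:1,1,2]
  • {2,5}:  v_{2} + v_{5} = 2·v_{3} + v_{8}  ⟹  sig = [2:1,2]
  • {5,9}:  v_{5} + v_{9} = v_{0} + 3·v_{3} + 2·v_{8}  ⟹  sig = [2:1,2,3]
  • {3,6,8}:  v_{3} + v_{6} + v_{8} = v_{5}  ⟹  sig = [3:1]
  • {1,7,9}:  v_{1} + v_{7} + v_{9} = v_{2} + v_{3}  ⟹  sig = [3:1,1]
  • {0,1,7,8}:  v_{0} + v_{1} + v_{7} + v_{8} = 0  ⟹  sig = [4:]
  • {0,2,3,8}:  v_{0} + v_{2} + v_{3} + v_{8} = v_{9}  ⟹  sig = [4:1]
  • {0,1,5,7}:  v_{0} + v_{1} + v_{5} + v_{7} = v_{3} + v_{6}  ⟹  sig = [4:1,1]

Hence PRS(X_Σ) =
    [2:1]
    [2:1]
    [2:1,1,1]
    [2:1,1,1,1]
    [2:1,1,2]
    [2:1,2]
    [2:1,2,3]
    [3:1]
    [3:1,1]
    [4:]
    [4:1]
    [4:1,1]


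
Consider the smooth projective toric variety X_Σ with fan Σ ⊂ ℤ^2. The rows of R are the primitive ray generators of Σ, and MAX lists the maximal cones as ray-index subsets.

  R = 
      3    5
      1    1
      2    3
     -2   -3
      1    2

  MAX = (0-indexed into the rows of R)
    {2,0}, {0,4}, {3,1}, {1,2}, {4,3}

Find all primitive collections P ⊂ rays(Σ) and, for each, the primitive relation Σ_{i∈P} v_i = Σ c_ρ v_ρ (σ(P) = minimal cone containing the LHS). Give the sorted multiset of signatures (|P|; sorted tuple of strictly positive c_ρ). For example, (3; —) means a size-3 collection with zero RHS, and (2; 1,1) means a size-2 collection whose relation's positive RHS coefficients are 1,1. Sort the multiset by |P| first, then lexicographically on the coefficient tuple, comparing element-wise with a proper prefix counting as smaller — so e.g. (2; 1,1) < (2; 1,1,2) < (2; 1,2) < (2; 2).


5 collections generate NE(X_Σ); each relation:

  P = {2,3}:  v_{2} + v_{3} = 0 — sig = (2; —)
  P = {0,3}:  v_{0} + v_{3} = v_{4} — sig = (2; 1)
  P = {1,4}:  v_{1} + v_{4} = v_{2} — sig = (2; 1)
  P = {2,4}:  v_{2} + v_{4} = v_{0} — sig = (2; 1)
  P = {0,1}:  v_{0} + v_{1} = 2·v_{2} — sig = (2; 2)

Sorted signature multiset PRS(X):
{ (2; —),  (2; 1) ×3,  (2; 2) }


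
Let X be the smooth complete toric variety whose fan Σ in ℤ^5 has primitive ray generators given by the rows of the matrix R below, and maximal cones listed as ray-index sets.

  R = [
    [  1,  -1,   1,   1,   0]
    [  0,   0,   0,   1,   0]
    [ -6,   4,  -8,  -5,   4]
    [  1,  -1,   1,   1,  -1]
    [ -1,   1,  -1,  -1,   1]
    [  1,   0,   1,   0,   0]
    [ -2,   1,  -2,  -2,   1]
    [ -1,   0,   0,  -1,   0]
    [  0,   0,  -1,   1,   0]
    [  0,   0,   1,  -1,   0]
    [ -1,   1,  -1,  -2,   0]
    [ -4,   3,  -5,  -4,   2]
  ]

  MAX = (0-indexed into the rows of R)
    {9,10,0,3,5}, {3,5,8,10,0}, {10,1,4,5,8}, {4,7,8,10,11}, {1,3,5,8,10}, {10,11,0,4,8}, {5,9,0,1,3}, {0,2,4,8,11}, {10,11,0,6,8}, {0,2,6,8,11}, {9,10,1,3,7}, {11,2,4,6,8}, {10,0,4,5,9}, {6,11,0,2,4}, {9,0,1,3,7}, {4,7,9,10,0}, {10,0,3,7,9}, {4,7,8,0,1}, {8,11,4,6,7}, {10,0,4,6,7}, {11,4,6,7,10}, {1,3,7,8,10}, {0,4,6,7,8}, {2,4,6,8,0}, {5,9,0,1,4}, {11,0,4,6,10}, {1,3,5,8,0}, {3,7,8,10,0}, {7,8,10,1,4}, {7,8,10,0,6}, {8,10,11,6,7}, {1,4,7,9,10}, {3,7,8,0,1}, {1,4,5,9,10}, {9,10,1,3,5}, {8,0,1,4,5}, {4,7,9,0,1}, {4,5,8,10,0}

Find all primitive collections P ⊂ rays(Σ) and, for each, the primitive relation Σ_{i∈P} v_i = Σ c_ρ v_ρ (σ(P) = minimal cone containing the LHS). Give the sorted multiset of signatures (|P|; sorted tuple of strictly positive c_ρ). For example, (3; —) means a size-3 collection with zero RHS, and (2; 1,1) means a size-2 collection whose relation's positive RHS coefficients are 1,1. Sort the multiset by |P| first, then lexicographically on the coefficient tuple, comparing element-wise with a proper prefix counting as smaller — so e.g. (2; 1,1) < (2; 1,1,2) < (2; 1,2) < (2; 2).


|primitive collections| = 22. Relations:

  {3,4}:  v_{3} + v_{4} = 0 — sig = (2; —)
  {8,9}:  v_{8} + v_{9} = 0 — sig = (2; —)
  {5,7}:  v_{5} + v_{7} = v_{9} — sig = (2; 1)
  {1,6}:  v_{1} + v_{6} = v_{4} + v_{7} + v_{8} — sig = (2; 1,1,1)
  {3,11}:  v_{3} + v_{11} = v_{6} + v_{8} + v_{10} — sig = (2; 1,1,1)
  {5,6}:  v_{5} + v_{6} = v_{0} + v_{4} + v_{10} — sig = (2; 1,1,1)
  {9,11}:  v_{9} + v_{11} = v_{4} + v_{6} + v_{10} — sig = (2; 1,1,1)
  {2,3}:  v_{2} + v_{3} = v_{0} + v_{6} + v_{8} + v_{11} — sig = (2; 1,1,1,1)
  {2,9}:  v_{2} + v_{9} = v_{0} + v_{4} + v_{6} + v_{11} — sig = (2; 1,1,1,1)
  {3,6}:  v_{3} + v_{6} = v_{0} + v_{7} + v_{8} + v_{10} — sig = (2; 1,1,1,1)
  {6,9}:  v_{6} + v_{9} = v_{0} + v_{4} + v_{7} + v_{10} — sig = (2; 1,1,1,1)
  {2,5}:  v_{2} + v_{5} = 2·v_{0} + 2·v_{4} + v_{8} + v_{10} + v_{11} — sig = (2; 1,1,1,2,2)
  {1,11}:  v_{1} + v_{11} = 2·v_{4} + v_{7} + 2·v_{8} + v_{10} — sig = (2; 1,1,2,2)
  {5,11}:  v_{5} + v_{11} = v_{0} + 2·v_{4} + v_{8} + 2·v_{10} — sig = (2; 1,1,2,2)
  {2,7}:  v_{2} + v_{7} = v_{4} + 3·v_{6} + v_{8} — sig = (2; 1,1,3)
  {2,10}:  v_{2} + v_{10} = v_{0} + 2·v_{11} — sig = (2; 1,2)
  {1,2}:  v_{1} + v_{2} = 2·v_{4} + 2·v_{6} + 2·v_{8} — sig = (2; 2,2,2)
  {0,1,10}:  v_{0} + v_{1} + v_{10} = 0 — sig = (3; —)
  {0,7,11}:  v_{0} + v_{7} + v_{11} = 2·v_{6} — sig = (3; 2)
  {4,6,8,10}:  v_{4} + v_{6} + v_{8} + v_{10} = v_{11} — sig = (4; 1)
  {0,4,6,8,11}:  v_{0} + v_{4} + v_{6} + v_{8} + v_{11} = v_{2} — sig = (5; 1)
  {0,4,7,8,10}:  v_{0} + v_{4} + v_{7} + v_{8} + v_{10} = v_{6} — sig = (5; 1)

Signatures (|P|; sorted positive RHS coefficients), sorted:
[(2; —), (2; —), (2; 1), (2; 1,1,1), (2; 1,1,1), (2; 1,1,1), (2; 1,1,1), (2; 1,1,1,1), (2; 1,1,1,1), (2; 1,1,1,1), (2; 1,1,1,1), (2; 1,1,1,2,2), (2; 1,1,2,2), (2; 1,1,2,2), (2; 1,1,3), (2; 1,2), (2; 2,2,2), (3; —), (3; 2), (4; 1), (5; 1), (5; 1)]


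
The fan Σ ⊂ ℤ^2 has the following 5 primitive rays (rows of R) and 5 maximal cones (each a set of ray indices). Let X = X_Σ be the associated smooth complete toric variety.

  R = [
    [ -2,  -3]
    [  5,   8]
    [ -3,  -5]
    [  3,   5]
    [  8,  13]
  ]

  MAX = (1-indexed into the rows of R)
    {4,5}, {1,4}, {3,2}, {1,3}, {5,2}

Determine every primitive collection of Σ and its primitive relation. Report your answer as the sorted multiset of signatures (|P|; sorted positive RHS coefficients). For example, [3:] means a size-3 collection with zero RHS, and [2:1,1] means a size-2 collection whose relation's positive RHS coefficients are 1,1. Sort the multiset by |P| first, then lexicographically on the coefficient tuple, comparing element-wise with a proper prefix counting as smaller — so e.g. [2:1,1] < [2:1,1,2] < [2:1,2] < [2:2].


Primitive collections (5):

  {3,4}:  v_{3} + v_{4} = 0  ⟹  sig = [2:]
  {1,2}:  v_{1} + v_{2} = v_{4}  ⟹  sig = [2:1]
  {2,4}:  v_{2} + v_{4} = v_{5}  ⟹  sig = [2:1]
  {3,5}:  v_{3} + v_{5} = v_{2}  ⟹  sig = [2:1]
  {1,5}:  v_{1} + v_{5} = 2·v_{4}  ⟹  sig = [2:2]

Hence PRS(X_Σ) =
    [2:]
    [2:1]
    [2:1]
    [2:1]
    [2:2]
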